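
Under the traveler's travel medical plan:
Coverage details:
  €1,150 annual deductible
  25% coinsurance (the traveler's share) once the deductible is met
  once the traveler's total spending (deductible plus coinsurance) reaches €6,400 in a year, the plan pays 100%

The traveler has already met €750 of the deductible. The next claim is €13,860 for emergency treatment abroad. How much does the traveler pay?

Deductible still to meet: €1,150 − €750 = €400.
That leaves €13,860 − €400 = €13,460 for coinsurance.
25% of €13,460 = €3,365 falls to the traveler.
That puts the traveler's cost at €400 + €3,365 = €3,765 before any cap.
Total out-of-pocket so far would be €750 + €3,765 = €4,515, below the €6,400 cap — no reduction.

€3,765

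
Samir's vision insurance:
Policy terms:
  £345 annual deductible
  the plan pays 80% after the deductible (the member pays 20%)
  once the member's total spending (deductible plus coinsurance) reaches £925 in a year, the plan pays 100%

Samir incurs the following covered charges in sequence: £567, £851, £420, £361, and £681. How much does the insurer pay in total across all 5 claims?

£2,028

Claim 1 — £567: £345 finishes the deductible; £222 goes to coinsurance; 20% of £222 = £44.40. Member owes £389.40 (running OOP £389.40). Insurer: £567 − £389.40 = £177.60.
Claim 2 — £851: 20% coinsurance on £851 = £170.20. Member pays £170.20; OOP now £559.60. Plan pays £851 − £170.20 = £680.80.
Claim 3 — £420: deductible already satisfied, so member's share is 20% × £420 = £84. Member pays £84; OOP now £643.60. Insurer: £420 − £84 = £336.
Claim 4 — £361: deductible already satisfied, so member's share is 20% × £361 = £72.20. Cost to member: £72.20. OOP to date £715.80. Insurer: £361 − £72.20 = £288.80.
Claim 5 — £681: deductible already satisfied, so member's share is 20% × £681 = £136.20. Member pays £136.20; OOP now £852. Insurer: £681 − £136.20 = £544.80.
Insurer total: £177.60 + £680.80 + £336 + £288.80 + £544.80 = £2,028.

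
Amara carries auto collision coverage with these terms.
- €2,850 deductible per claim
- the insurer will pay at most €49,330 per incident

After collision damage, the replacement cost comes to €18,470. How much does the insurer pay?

€15,620

After the deductible, €18,470 − €2,850 = €15,620 remains.
That's under the €49,330 cap, so the insurer reimburses the full €15,620.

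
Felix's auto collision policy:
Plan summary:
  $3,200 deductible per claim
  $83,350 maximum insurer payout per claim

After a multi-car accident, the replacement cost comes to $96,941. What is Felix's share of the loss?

After the deductible, $96,941 − $3,200 = $93,741 remains.
The $83,350 per-incident cap binds; insurer pays $83,350.
The driver bears the rest of the original loss: $96,941 − $83,350 = $13,591.

$13,591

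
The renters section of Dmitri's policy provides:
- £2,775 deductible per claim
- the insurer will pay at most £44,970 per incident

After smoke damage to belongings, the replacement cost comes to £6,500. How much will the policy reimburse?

£3,725

Less the £2,775 deductible: £6,500 − £2,775 = £3,725.
£3,725 is within the £44,970 limit, so the insurer pays £3,725.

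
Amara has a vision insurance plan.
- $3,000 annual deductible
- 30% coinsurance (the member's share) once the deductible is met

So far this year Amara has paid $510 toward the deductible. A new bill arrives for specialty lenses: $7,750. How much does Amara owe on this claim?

$4,068

$510 of the $3,000 deductible is already met, leaving $2,490.
The remaining $5,260 (= $7,750 − $2,490) moves to coinsurance.
Coinsurance: $5,260 × 30% = $1,578.
So the member owes $2,490 + $1,578 = $4,068.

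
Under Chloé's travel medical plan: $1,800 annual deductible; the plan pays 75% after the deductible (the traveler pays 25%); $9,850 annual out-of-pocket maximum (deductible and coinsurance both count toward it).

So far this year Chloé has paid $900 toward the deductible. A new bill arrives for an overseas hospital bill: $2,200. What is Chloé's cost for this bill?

$1,225

Deductible still to meet: $1,800 − $900 = $900.
The remaining $1,300 (= $2,200 − $900) moves to coinsurance.
25% of $1,300 = $325 falls to the traveler.
So the traveler owes $900 + $325 = $1,225 before any cap.
Year-to-date out-of-pocket becomes $900 + $1,225 = $2,125, still under the $9,850 maximum, so no cap applies.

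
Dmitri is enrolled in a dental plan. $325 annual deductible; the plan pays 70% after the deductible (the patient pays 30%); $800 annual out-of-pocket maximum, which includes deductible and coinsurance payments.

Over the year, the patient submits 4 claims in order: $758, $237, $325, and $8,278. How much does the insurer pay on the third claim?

Claim 1 ($758): $325 to deductible, leaving $433; 30% of $433 = $129.90. Cost to patient: $454.90. OOP to date $454.90. Insurer: $758 − $454.90 = $303.10.
Claim 2 ($237): 30% coinsurance on $237 = $71.10. Patient owes $71.10 (running OOP $526). Plan pays $237 − $71.10 = $165.90.
Claim 3 ($325): 30% coinsurance on $325 = $97.50. Patient owes $97.50 (running OOP $623.50). Insurer: $325 − $97.50 = $227.50.

$227.50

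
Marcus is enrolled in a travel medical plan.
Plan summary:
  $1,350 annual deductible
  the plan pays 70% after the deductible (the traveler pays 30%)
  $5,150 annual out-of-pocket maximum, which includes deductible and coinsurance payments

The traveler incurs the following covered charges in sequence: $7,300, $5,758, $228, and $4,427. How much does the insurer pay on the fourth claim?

Bill 1, $7,300: $1,350 to deductible, leaving $5,950; coinsurance $5,950 × 30% = $1,785. Cost to traveler: $3,135. OOP to date $3,135. Plan pays $7,300 − $3,135 = $4,165.
Bill 2, $5,758: deductible met; 30% of $5,758 = $1,727.40. Cost to traveler: $1,727.40. OOP to date $4,862.40. Plan pays $5,758 − $1,727.40 = $4,030.60.
Bill 3, $228: deductible already satisfied, so traveler's share is 30% × $228 = $68.40. Traveler owes $68.40 (running OOP $4,930.80). Insurer: $228 − $68.40 = $159.60.
Bill 4, $4,427: deductible already satisfied, so traveler's share is 30% × $4,427 = $1,328.10. Adding that to $4,930.80 gives $6,258.90, past the $5,150 cap; traveler pays only $5,150 − $4,930.80 = $219.20. Plan pays $4,427 − $219.20 = $4,207.80.

$4,207.80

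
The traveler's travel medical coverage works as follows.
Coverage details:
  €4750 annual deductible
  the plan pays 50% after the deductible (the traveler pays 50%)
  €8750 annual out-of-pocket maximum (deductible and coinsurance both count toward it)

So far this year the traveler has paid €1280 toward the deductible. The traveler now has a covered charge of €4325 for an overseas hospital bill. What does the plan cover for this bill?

Remaining deductible: €4750 − €1280 = €3470.
That leaves €4325 − €3470 = €855 for coinsurance.
Traveler's 50% share of €855 is €427.50.
That puts the traveler's cost at €3470 + €427.50 = €3897.50 before any cap.
Cumulative spending €1280 + €3897.50 = €5177.50 stays under the €8750 maximum.
The insurer covers the remainder: €4325 − €3897.50 = €427.50.

€427.50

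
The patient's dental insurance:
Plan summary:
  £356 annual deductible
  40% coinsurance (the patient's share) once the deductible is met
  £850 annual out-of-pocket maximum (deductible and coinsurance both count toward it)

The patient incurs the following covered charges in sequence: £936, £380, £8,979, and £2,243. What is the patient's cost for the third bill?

£110

Claim 1 — £936: £356 finishes the deductible; £580 goes to coinsurance; patient's 40% is £232. Patient owes £588 (running OOP £588).
Claim 2 — £380: 40% coinsurance on £380 = £152. Cost to patient: £152. OOP to date £740.
Claim 3 — £8,979: deductible already satisfied, so patient's share is 40% × £8,979 = £3,591.60. OOP would hit £4,331.60 > £850, so the cap limits the patient to £850 − £740 = £110.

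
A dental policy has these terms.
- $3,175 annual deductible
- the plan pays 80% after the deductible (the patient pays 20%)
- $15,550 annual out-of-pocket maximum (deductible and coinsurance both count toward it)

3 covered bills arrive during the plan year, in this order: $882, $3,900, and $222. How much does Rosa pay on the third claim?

Bill 1, $882: all of it applies to the deductible. Patient pays $882; OOP now $882.
Bill 2, $3,900: $2,293 finishes the deductible; $1,607 goes to coinsurance; 20% of $1,607 = $321.40. Patient pays $2,614.40; OOP now $3,496.40.
Bill 3, $222: 20% coinsurance on $222 = $44.40. Patient owes $44.40 (running OOP $3,540.80).

$44.40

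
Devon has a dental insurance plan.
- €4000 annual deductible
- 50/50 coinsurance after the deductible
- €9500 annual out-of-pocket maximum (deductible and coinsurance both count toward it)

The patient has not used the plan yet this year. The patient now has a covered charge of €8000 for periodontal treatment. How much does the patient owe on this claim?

The full €4000 deductible is still open; €4000 of this bill applies to it.
The remaining €4000 (= €8000 − €4000) moves to coinsurance.
50% of €4000 = €2000 falls to the patient.
So the patient owes €4000 + €2000 = €6000 before any cap.
Cumulative spending €0 + €6000 = €6000 stays under the €9500 maximum.

€6000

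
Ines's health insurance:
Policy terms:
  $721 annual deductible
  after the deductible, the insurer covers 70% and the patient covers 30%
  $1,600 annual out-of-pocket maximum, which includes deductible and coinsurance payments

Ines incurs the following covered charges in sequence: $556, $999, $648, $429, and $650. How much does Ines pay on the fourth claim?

Claim 1 ($556): all of it applies to the deductible. Patient owes $556 (running OOP $556).
Claim 2 ($999): $165 finishes the deductible; $834 goes to coinsurance; coinsurance $834 × 30% = $250.20. Patient owes $415.20 (running OOP $971.20).
Claim 3 ($648): deductible met; 30% of $648 = $194.40. Patient owes $194.40 (running OOP $1,165.60).
Claim 4 ($429): deductible already satisfied, so patient's share is 30% × $429 = $128.70. Cost to patient: $128.70. OOP to date $1,294.30.

$128.70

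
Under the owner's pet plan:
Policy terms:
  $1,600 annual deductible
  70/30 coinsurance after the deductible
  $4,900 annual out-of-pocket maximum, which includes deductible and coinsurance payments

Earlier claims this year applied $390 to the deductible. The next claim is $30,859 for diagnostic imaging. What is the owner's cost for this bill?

$4,510

Deductible still to meet: $1,600 − $390 = $1,210.
The remaining $29,649 (= $30,859 − $1,210) moves to coinsurance.
30% of $29,649 = $8,894.70 falls to the owner.
So the owner owes $1,210 + $8,894.70 = $10,104.70 before any cap.
Year-to-date out-of-pocket would reach $390 + $10,104.70 = $10,494.70, above the $4,900 maximum, so the owner pays only $4,900 − $390 = $4,510.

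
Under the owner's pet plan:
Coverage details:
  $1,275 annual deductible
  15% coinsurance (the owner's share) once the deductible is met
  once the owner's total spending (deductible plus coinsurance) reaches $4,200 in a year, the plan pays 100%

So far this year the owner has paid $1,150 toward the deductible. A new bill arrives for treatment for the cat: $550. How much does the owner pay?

$188.75

Deductible still to meet: $1,275 − $1,150 = $125.
That leaves $550 − $125 = $425 for coinsurance.
15% of $425 = $63.75 falls to the owner.
That puts the owner's cost at $125 + $63.75 = $188.75 before any cap.
Year-to-date out-of-pocket becomes $1,150 + $188.75 = $1,338.75, still under the $4,200 maximum, so no cap applies.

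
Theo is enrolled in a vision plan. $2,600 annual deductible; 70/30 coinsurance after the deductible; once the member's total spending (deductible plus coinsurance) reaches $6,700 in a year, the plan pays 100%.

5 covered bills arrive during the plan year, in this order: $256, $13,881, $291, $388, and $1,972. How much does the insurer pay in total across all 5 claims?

Claim 1 ($256): fully absorbed by the deductible. Cost to member: $256. OOP to date $256. Insurer: $256 − $256 = $0.
Claim 2 ($13,881): deductible takes $2,344, $11,537 remains; member's 30% is $3,461.10. Member owes $5,805.10 (running OOP $6,061.10). Plan pays $13,881 − $5,805.10 = $8,075.90.
Claim 3 ($291): 30% coinsurance on $291 = $87.30. Cost to member: $87.30. OOP to date $6,148.40. Plan pays $291 − $87.30 = $203.70.
Claim 4 ($388): deductible met; 30% of $388 = $116.40. Member owes $116.40 (running OOP $6,264.80). Insurer: $388 − $116.40 = $271.60.
Claim 5 ($1,972): 30% coinsurance on $1,972 = $591.60. Adding that to $6,264.80 gives $6,856.40, past the $6,700 cap; member pays only $6,700 − $6,264.80 = $435.20. Plan pays $1,972 − $435.20 = $1,536.80.
Insurer total: $0 + $8,075.90 + $203.70 + $271.60 + $1,536.80 = $10,088.

$10,088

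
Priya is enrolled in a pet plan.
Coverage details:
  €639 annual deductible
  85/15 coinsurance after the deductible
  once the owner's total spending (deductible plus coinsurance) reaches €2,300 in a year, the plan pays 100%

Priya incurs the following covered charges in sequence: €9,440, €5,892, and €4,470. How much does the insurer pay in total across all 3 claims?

Bill 1, €9,440: deductible takes €639, €8,801 remains; coinsurance €8,801 × 15% = €1,320.15. Owner owes €1,959.15 (running OOP €1,959.15). Insurer: €9,440 − €1,959.15 = €7,480.85.
Bill 2, €5,892: 15% coinsurance on €5,892 = €883.80. OOP would hit €2,842.95 > €2,300, so the cap limits the owner to €2,300 − €1,959.15 = €340.85. Insurer: €5,892 − €340.85 = €5,551.15.
Bill 3, €4,470: 15% coinsurance on €4,470 = €670.50. That would push OOP to €2,970.50, over the €2,300 cap, so owner pays €2,300 − €2,300 = €0. Plan pays €4,470 − €0 = €4,470.
Insurer total: €7,480.85 + €5,551.15 + €4,470 = €17,502.

€17,502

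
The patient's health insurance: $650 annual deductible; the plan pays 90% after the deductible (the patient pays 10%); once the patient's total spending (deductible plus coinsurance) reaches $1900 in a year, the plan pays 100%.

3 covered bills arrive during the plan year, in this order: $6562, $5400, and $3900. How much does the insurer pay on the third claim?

#1 ($6562): $650 to deductible, leaving $5912; patient's 10% is $591.20. Patient owes $1241.20 (running OOP $1241.20). Insurer: $6562 − $1241.20 = $5320.80.
#2 ($5400): deductible met; 10% of $5400 = $540. Patient pays $540; OOP now $1781.20. Plan pays $5400 − $540 = $4860.
#3 ($3900): deductible already satisfied, so patient's share is 10% × $3900 = $390. Adding that to $1781.20 gives $2171.20, past the $1900 cap; patient pays only $1900 − $1781.20 = $118.80. Plan pays $3900 − $118.80 = $3781.20.

$3781.20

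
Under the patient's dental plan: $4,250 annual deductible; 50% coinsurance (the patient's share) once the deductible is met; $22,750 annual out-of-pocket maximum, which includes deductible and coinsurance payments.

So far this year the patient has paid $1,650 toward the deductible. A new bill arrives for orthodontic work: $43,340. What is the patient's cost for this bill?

$21,100

Deductible still to meet: $4,250 − $1,650 = $2,600.
That leaves $43,340 − $2,600 = $40,740 for coinsurance.
Patient's 50% share of $40,740 is $20,370.
Patient responsibility before any cap: $2,600 + $20,370 = $22,970.
Adding $22,970 to the $1,650 already spent would give $24,620, which exceeds the $22,750 cap; the patient pays just $22,750 − $1,650 = $21,100.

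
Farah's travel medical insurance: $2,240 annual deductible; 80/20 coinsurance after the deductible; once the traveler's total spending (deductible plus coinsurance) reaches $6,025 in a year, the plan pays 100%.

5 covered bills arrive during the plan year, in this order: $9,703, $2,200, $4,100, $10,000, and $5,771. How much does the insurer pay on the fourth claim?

Claim 1 ($9,703): deductible takes $2,240, $7,463 remains; 20% of $7,463 = $1,492.60. Cost to traveler: $3,732.60. OOP to date $3,732.60. Plan pays $9,703 − $3,732.60 = $5,970.40.
Claim 2 ($2,200): deductible already satisfied, so traveler's share is 20% × $2,200 = $440. Cost to traveler: $440. OOP to date $4,172.60. Plan pays $2,200 − $440 = $1,760.
Claim 3 ($4,100): deductible met; 20% of $4,100 = $820. Traveler pays $820; OOP now $4,992.60. Plan pays $4,100 − $820 = $3,280.
Claim 4 ($10,000): deductible met; 20% of $10,000 = $2,000. OOP would hit $6,992.60 > $6,025, so the cap limits the traveler to $6,025 − $4,992.60 = $1,032.40. Insurer: $10,000 − $1,032.40 = $8,967.60.

$8,967.60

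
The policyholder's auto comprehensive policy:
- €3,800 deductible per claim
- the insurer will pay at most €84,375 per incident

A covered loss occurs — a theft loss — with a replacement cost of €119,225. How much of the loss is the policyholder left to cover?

€34,850

Subtract the deductible: €119,225 − €3,800 = €115,425.
The €84,375 per-incident cap binds; insurer pays €84,375.
The policyholder bears the rest of the original loss: €119,225 − €84,375 = €34,850.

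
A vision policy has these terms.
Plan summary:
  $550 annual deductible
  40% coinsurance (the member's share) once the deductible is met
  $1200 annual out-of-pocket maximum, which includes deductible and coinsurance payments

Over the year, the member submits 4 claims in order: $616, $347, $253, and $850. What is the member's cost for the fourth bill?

$340

Claim 1 — $616: deductible takes $550, $66 remains; coinsurance $66 × 40% = $26.40. Member owes $576.40 (running OOP $576.40).
Claim 2 — $347: 40% coinsurance on $347 = $138.80. Cost to member: $138.80. OOP to date $715.20.
Claim 3 — $253: 40% coinsurance on $253 = $101.20. Member pays $101.20; OOP now $816.40.
Claim 4 — $850: deductible met; 40% of $850 = $340. Member pays $340; OOP now $1156.40.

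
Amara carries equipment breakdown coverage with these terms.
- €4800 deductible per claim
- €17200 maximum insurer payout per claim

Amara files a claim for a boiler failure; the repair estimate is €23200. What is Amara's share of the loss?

Subtract the deductible: €23200 − €4800 = €18400.
€18400 exceeds the €17200 limit, so the insurer pays the limit: €17200.
The business owner bears the rest of the original loss: €23200 − €17200 = €6000.

€6000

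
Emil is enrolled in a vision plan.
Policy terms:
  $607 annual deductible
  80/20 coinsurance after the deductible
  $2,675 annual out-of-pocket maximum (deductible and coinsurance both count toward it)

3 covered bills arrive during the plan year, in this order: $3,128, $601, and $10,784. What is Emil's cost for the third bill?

$1,443.60

#1 ($3,128): deductible takes $607, $2,521 remains; coinsurance $2,521 × 20% = $504.20. Cost to member: $1,111.20. OOP to date $1,111.20.
#2 ($601): deductible already satisfied, so member's share is 20% × $601 = $120.20. Cost to member: $120.20. OOP to date $1,231.40.
#3 ($10,784): deductible met; 20% of $10,784 = $2,156.80. That would push OOP to $3,388.20, over the $2,675 cap, so member pays $2,675 − $1,231.40 = $1,443.60.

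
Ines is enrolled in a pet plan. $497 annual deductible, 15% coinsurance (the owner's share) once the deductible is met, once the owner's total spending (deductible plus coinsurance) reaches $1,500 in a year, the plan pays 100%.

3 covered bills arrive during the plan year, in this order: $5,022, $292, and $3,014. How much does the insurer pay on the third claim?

$2,733.55

Bill 1, $5,022: $497 finishes the deductible; $4,525 goes to coinsurance; coinsurance $4,525 × 15% = $678.75. Owner owes $1,175.75 (running OOP $1,175.75). Plan pays $5,022 − $1,175.75 = $3,846.25.
Bill 2, $292: deductible met; 15% of $292 = $43.80. Cost to owner: $43.80. OOP to date $1,219.55. Plan pays $292 − $43.80 = $248.20.
Bill 3, $3,014: deductible already satisfied, so owner's share is 15% × $3,014 = $452.10. That would push OOP to $1,671.65, over the $1,500 cap, so owner pays $1,500 − $1,219.55 = $280.45. Plan pays $3,014 − $280.45 = $2,733.55.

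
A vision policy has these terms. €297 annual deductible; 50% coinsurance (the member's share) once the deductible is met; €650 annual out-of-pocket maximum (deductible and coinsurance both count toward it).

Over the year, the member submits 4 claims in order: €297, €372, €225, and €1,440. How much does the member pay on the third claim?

€112.50

Claim 1 — €297: fully absorbed by the deductible. Member pays €297; OOP now €297.
Claim 2 — €372: deductible already satisfied, so member's share is 50% × €372 = €186. Member pays €186; OOP now €483.
Claim 3 — €225: deductible met; 50% of €225 = €112.50. Cost to member: €112.50. OOP to date €595.50.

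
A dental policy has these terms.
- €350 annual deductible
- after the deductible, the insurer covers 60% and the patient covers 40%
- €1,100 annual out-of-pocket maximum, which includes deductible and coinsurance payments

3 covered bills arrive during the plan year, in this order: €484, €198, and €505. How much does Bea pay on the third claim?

#1 (€484): €350 to deductible, leaving €134; coinsurance €134 × 40% = €53.60. Cost to patient: €403.60. OOP to date €403.60.
#2 (€198): deductible met; 40% of €198 = €79.20. Patient owes €79.20 (running OOP €482.80).
#3 (€505): deductible met; 40% of €505 = €202. Cost to patient: €202. OOP to date €684.80.

€202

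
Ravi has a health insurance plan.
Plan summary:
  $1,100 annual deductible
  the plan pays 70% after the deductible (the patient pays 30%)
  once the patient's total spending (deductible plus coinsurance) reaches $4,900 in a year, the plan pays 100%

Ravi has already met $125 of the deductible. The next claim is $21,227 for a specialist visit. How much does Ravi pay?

$4,775

Deductible still to meet: $1,100 − $125 = $975.
That leaves $21,227 − $975 = $20,252 for coinsurance.
30% of $20,252 = $6,075.60 falls to the patient.
Patient responsibility before any cap: $975 + $6,075.60 = $7,050.60.
That would bring total out-of-pocket to $7,175.60, past the $4,900 cap. The patient is capped at $4,900 − $125 = $4,775 on this claim.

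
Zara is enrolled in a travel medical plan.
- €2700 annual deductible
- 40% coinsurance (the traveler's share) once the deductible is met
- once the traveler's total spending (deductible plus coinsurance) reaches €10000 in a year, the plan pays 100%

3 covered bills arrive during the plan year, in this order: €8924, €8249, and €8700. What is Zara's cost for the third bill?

€1510.80

#1 (€8924): €2700 finishes the deductible; €6224 goes to coinsurance; 40% of €6224 = €2489.60. Cost to traveler: €5189.60. OOP to date €5189.60.
#2 (€8249): deductible met; 40% of €8249 = €3299.60. Traveler owes €3299.60 (running OOP €8489.20).
#3 (€8700): deductible met; 40% of €8700 = €3480. OOP would hit €11969.20 > €10000, so the cap limits the traveler to €10000 − €8489.20 = €1510.80.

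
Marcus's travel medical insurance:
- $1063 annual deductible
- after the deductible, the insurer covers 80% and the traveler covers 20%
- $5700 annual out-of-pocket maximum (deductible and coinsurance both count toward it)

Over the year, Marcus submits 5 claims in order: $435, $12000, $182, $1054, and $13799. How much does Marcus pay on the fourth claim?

$210.80

Claim 1 ($435): entire amount goes to the deductible. Traveler owes $435 (running OOP $435).
Claim 2 ($12000): $628 finishes the deductible; $11372 goes to coinsurance; 20% of $11372 = $2274.40. Cost to traveler: $2902.40. OOP to date $3337.40.
Claim 3 ($182): deductible already satisfied, so traveler's share is 20% × $182 = $36.40. Cost to traveler: $36.40. OOP to date $3373.80.
Claim 4 ($1054): deductible met; 20% of $1054 = $210.80. Traveler pays $210.80; OOP now $3584.60.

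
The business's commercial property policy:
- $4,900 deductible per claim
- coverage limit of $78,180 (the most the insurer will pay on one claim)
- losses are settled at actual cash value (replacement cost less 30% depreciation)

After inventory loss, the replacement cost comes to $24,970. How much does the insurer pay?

Depreciate 30%: the covered value is $24,970 × 0.7 = $17,479.
Less the $4,900 deductible: $17,479 − $4,900 = $12,579.
$12,579 is within the $78,180 limit, so the insurer pays $12,579.

$12,579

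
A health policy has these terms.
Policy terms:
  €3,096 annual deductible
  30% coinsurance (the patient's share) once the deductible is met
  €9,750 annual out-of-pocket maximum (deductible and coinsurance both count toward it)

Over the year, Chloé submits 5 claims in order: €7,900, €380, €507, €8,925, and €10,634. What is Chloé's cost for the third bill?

€152.10

Bill 1, €7,900: €3,096 to deductible, leaving €4,804; 30% of €4,804 = €1,441.20. Patient owes €4,537.20 (running OOP €4,537.20).
Bill 2, €380: deductible met; 30% of €380 = €114. Patient pays €114; OOP now €4,651.20.
Bill 3, €507: 30% coinsurance on €507 = €152.10. Cost to patient: €152.10. OOP to date €4,803.30.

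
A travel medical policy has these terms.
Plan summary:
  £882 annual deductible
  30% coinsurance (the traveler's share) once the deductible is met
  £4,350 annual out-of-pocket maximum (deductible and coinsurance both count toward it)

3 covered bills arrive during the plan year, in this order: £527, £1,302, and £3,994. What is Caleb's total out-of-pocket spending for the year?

Bill 1, £527: fully absorbed by the deductible. Traveler owes £527 (running OOP £527).
Bill 2, £1,302: deductible takes £355, £947 remains; traveler's 30% is £284.10. Cost to traveler: £639.10. OOP to date £1,166.10.
Bill 3, £3,994: 30% coinsurance on £3,994 = £1,198.20. Traveler pays £1,198.20; OOP now £2,364.30.
Summing the traveler's payments: £527 + £639.10 + £1,198.20 = £2,364.30.

£2,364.30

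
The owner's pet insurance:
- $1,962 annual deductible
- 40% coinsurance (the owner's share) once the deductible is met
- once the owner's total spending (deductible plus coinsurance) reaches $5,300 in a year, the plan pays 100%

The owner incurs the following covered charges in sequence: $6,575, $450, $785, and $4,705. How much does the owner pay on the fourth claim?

Claim 1 ($6,575): $1,962 finishes the deductible; $4,613 goes to coinsurance; owner's 40% is $1,845.20. Owner owes $3,807.20 (running OOP $3,807.20).
Claim 2 ($450): 40% coinsurance on $450 = $180. Owner pays $180; OOP now $3,987.20.
Claim 3 ($785): deductible met; 40% of $785 = $314. Cost to owner: $314. OOP to date $4,301.20.
Claim 4 ($4,705): 40% coinsurance on $4,705 = $1,882. OOP would hit $6,183.20 > $5,300, so the cap limits the owner to $5,300 − $4,301.20 = $998.80.

$998.80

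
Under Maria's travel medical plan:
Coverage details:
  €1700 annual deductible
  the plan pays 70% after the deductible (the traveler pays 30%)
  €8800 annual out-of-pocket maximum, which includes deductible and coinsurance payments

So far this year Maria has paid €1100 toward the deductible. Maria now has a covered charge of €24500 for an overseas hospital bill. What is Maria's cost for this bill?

€1100 of the €1700 deductible is already met, leaving €600.
The remaining €23900 (= €24500 − €600) moves to coinsurance.
Coinsurance: €23900 × 30% = €7170.
Traveler responsibility before any cap: €600 + €7170 = €7770.
Adding €7770 to the €1100 already spent would give €8870, which exceeds the €8800 cap; the traveler pays just €8800 − €1100 = €7700.

€7700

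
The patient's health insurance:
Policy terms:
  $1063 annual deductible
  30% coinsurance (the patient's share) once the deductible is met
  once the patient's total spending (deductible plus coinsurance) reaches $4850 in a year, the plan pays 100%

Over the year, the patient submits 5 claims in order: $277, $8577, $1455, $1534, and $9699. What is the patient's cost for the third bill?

Claim 1 ($277): fully absorbed by the deductible. Cost to patient: $277. OOP to date $277.
Claim 2 ($8577): $786 finishes the deductible; $7791 goes to coinsurance; 30% of $7791 = $2337.30. Patient owes $3123.30 (running OOP $3400.30).
Claim 3 ($1455): deductible met; 30% of $1455 = $436.50. Patient owes $436.50 (running OOP $3836.80).

$436.50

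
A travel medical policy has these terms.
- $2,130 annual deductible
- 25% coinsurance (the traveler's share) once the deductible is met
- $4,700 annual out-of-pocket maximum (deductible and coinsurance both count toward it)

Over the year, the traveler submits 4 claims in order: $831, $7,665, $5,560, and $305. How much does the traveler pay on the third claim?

Claim 1 — $831: fully absorbed by the deductible. Cost to traveler: $831. OOP to date $831.
Claim 2 — $7,665: $1,299 to deductible, leaving $6,366; coinsurance $6,366 × 25% = $1,591.50. Traveler pays $2,890.50; OOP now $3,721.50.
Claim 3 — $5,560: deductible already satisfied, so traveler's share is 25% × $5,560 = $1,390. That would push OOP to $5,111.50, over the $4,700 cap, so traveler pays $4,700 − $3,721.50 = $978.50.

$978.50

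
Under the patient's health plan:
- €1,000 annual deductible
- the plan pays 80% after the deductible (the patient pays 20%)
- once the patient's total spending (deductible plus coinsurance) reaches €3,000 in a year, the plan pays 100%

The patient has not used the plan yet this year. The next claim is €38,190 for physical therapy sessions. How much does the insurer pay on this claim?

€35,190

Deductible not yet touched, so the first €1,000 of the bill goes to the deductible.
The remaining €37,190 (= €38,190 − €1,000) moves to coinsurance.
Patient's 20% share of €37,190 is €7,438.
That puts the patient's cost at €1,000 + €7,438 = €8,438 before any cap.
Adding €8,438 to the €0 already spent would give €8,438, which exceeds the €3,000 cap; the patient pays just €3,000 − €0 = €3,000.
The plan picks up €38,190 − €3,000 = €35,190.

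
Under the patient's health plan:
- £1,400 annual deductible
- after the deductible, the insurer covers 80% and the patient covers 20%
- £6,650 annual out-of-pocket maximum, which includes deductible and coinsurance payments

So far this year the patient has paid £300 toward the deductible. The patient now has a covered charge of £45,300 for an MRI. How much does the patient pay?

£300 of the £1,400 deductible is already met, leaving £1,100.
The remaining £44,200 (= £45,300 − £1,100) moves to coinsurance.
20% of £44,200 = £8,840 falls to the patient.
That puts the patient's cost at £1,100 + £8,840 = £9,940 before any cap.
Year-to-date out-of-pocket would reach £300 + £9,940 = £10,240, above the £6,650 maximum, so the patient pays only £6,650 − £300 = £6,350.

£6,350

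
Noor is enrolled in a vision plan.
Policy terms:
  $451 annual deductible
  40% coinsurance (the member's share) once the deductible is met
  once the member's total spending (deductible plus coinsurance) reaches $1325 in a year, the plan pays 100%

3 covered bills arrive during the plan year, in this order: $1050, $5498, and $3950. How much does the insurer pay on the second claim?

$4863.60

#1 ($1050): $451 to deductible, leaving $599; coinsurance $599 × 40% = $239.60. Member pays $690.60; OOP now $690.60. Insurer: $1050 − $690.60 = $359.40.
#2 ($5498): deductible already satisfied, so member's share is 40% × $5498 = $2199.20. OOP would hit $2889.80 > $1325, so the cap limits the member to $1325 − $690.60 = $634.40. Insurer: $5498 − $634.40 = $4863.60.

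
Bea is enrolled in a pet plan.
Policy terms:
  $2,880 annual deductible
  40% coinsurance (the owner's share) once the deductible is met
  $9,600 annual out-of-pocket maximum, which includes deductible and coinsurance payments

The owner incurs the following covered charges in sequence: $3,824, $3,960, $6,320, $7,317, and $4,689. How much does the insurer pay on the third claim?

$3,792

Claim 1 — $3,824: $2,880 to deductible, leaving $944; owner's 40% is $377.60. Cost to owner: $3,257.60. OOP to date $3,257.60. Insurer: $3,824 − $3,257.60 = $566.40.
Claim 2 — $3,960: deductible already satisfied, so owner's share is 40% × $3,960 = $1,584. Owner owes $1,584 (running OOP $4,841.60). Insurer: $3,960 − $1,584 = $2,376.
Claim 3 — $6,320: deductible met; 40% of $6,320 = $2,528. Owner owes $2,528 (running OOP $7,369.60). Insurer: $6,320 − $2,528 = $3,792.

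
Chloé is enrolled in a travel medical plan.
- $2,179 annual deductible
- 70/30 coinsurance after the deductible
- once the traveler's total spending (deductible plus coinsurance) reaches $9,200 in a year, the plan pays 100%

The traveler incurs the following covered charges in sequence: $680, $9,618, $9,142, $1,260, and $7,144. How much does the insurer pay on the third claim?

Claim 1 — $680: fully absorbed by the deductible. Cost to traveler: $680. OOP to date $680. Plan pays $680 − $680 = $0.
Claim 2 — $9,618: $1,499 to deductible, leaving $8,119; 30% of $8,119 = $2,435.70. Traveler pays $3,934.70; OOP now $4,614.70. Plan pays $9,618 − $3,934.70 = $5,683.30.
Claim 3 — $9,142: 30% coinsurance on $9,142 = $2,742.60. Traveler pays $2,742.60; OOP now $7,357.30. Insurer: $9,142 − $2,742.60 = $6,399.40.

$6,399.40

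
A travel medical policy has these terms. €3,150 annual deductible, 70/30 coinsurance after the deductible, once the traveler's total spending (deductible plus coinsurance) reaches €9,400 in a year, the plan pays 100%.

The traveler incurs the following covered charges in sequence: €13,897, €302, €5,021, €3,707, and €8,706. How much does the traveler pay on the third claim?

€1,506.30

Claim 1 — €13,897: deductible takes €3,150, €10,747 remains; traveler's 30% is €3,224.10. Traveler pays €6,374.10; OOP now €6,374.10.
Claim 2 — €302: deductible met; 30% of €302 = €90.60. Traveler owes €90.60 (running OOP €6,464.70).
Claim 3 — €5,021: deductible already satisfied, so traveler's share is 30% × €5,021 = €1,506.30. Cost to traveler: €1,506.30. OOP to date €7,971.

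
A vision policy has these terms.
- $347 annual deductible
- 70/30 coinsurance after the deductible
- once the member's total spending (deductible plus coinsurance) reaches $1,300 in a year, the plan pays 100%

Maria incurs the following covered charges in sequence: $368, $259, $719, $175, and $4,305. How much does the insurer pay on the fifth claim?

$3,704.20

Bill 1, $368: deductible takes $347, $21 remains; 30% of $21 = $6.30. Cost to member: $353.30. OOP to date $353.30. Insurer: $368 − $353.30 = $14.70.
Bill 2, $259: deductible already satisfied, so member's share is 30% × $259 = $77.70. Cost to member: $77.70. OOP to date $431. Insurer: $259 − $77.70 = $181.30.
Bill 3, $719: 30% coinsurance on $719 = $215.70. Member owes $215.70 (running OOP $646.70). Insurer: $719 − $215.70 = $503.30.
Bill 4, $175: deductible met; 30% of $175 = $52.50. Cost to member: $52.50. OOP to date $699.20. Insurer: $175 − $52.50 = $122.50.
Bill 5, $4,305: 30% coinsurance on $4,305 = $1,291.50. Adding that to $699.20 gives $1,990.70, past the $1,300 cap; member pays only $1,300 − $699.20 = $600.80. Plan pays $4,305 − $600.80 = $3,704.20.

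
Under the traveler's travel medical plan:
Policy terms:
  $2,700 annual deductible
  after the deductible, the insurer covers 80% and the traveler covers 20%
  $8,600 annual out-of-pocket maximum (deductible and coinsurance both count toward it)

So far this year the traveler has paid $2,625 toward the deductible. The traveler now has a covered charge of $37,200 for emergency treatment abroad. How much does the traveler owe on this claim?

$5,975

$2,625 of the $2,700 deductible is already met, leaving $75.
After the $75 deductible portion, $37,200 − $75 = $37,125 is subject to coinsurance.
20% of $37,125 = $7,425 falls to the traveler.
That puts the traveler's cost at $75 + $7,425 = $7,500 before any cap.
Adding $7,500 to the $2,625 already spent would give $10,125, which exceeds the $8,600 cap; the traveler pays just $8,600 − $2,625 = $5,975.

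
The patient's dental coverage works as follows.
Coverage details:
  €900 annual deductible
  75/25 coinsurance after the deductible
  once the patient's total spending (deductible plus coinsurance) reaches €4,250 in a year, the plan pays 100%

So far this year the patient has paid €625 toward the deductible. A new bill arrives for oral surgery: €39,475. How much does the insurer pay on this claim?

€35,850

€625 of the €900 deductible is already met, leaving €275.
That leaves €39,475 − €275 = €39,200 for coinsurance.
Coinsurance: €39,200 × 25% = €9,800.
So the patient owes €275 + €9,800 = €10,075 before any cap.
That would bring total out-of-pocket to €10,700, past the €4,250 cap. The patient is capped at €4,250 − €625 = €3,625 on this claim.
Insurer pays the balance: €39,475 − €3,625 = €35,850.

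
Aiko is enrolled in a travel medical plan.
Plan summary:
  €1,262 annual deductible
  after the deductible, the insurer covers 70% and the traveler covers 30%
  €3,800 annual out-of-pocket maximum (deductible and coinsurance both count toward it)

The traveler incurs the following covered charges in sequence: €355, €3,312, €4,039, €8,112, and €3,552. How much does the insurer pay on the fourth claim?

Bill 1, €355: entire amount goes to the deductible. Traveler pays €355; OOP now €355. Insurer: €355 − €355 = €0.
Bill 2, €3,312: €907 to deductible, leaving €2,405; 30% of €2,405 = €721.50. Traveler owes €1,628.50 (running OOP €1,983.50). Insurer: €3,312 − €1,628.50 = €1,683.50.
Bill 3, €4,039: deductible met; 30% of €4,039 = €1,211.70. Traveler pays €1,211.70; OOP now €3,195.20. Plan pays €4,039 − €1,211.70 = €2,827.30.
Bill 4, €8,112: deductible met; 30% of €8,112 = €2,433.60. That would push OOP to €5,628.80, over the €3,800 cap, so traveler pays €3,800 − €3,195.20 = €604.80. Plan pays €8,112 − €604.80 = €7,507.20.

€7,507.20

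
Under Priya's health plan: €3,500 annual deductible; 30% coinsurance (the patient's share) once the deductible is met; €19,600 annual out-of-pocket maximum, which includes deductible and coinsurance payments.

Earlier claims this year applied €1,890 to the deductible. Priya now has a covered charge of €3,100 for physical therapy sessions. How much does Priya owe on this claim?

€1,890 of the €3,500 deductible is already met, leaving €1,610.
That leaves €3,100 − €1,610 = €1,490 for coinsurance.
Coinsurance: €1,490 × 30% = €447.
So the patient owes €1,610 + €447 = €2,057 before any cap.
Year-to-date out-of-pocket becomes €1,890 + €2,057 = €3,947, still under the €19,600 maximum, so no cap applies.

€2,057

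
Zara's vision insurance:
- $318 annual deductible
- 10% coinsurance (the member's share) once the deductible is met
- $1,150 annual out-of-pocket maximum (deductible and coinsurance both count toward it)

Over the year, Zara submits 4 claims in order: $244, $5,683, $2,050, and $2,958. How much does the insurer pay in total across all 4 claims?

$9,785

Bill 1, $244: all of it applies to the deductible. Cost to member: $244. OOP to date $244. Insurer: $244 − $244 = $0.
Bill 2, $5,683: $74 finishes the deductible; $5,609 goes to coinsurance; coinsurance $5,609 × 10% = $560.90. Member pays $634.90; OOP now $878.90. Insurer: $5,683 − $634.90 = $5,048.10.
Bill 3, $2,050: deductible already satisfied, so member's share is 10% × $2,050 = $205. Member owes $205 (running OOP $1,083.90). Insurer: $2,050 − $205 = $1,845.
Bill 4, $2,958: 10% coinsurance on $2,958 = $295.80. OOP would hit $1,379.70 > $1,150, so the cap limits the member to $1,150 − $1,083.90 = $66.10. Plan pays $2,958 − $66.10 = $2,891.90.
Insurer total: $0 + $5,048.10 + $1,845 + $2,891.90 = $9,785.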